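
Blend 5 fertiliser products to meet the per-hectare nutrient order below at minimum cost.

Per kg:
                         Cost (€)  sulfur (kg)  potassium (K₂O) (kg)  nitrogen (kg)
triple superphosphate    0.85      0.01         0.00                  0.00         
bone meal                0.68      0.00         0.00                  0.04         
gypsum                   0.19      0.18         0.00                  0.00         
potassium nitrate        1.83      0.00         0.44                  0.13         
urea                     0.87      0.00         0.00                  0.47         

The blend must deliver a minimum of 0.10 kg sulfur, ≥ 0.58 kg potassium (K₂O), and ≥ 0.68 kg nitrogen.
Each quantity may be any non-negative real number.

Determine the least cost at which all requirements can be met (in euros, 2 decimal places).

Let x1 = kg of triple superphosphate, x2 = kg of bone meal, x3 = kg of gypsum, x4 = kg of potassium nitrate, x5 = kg of urea.
Minimize 0.85x1 + 0.68x2 + 0.19x3 + 1.83x4 + 0.87x5 with:
  0.01x1 + 0.18x3 ≥ 0.1   (sulfur)
  0.44x4 ≥ 0.58   (potassium (K₂O))
  0.04x2 + 0.13x4 + 0.47x5 ≥ 0.68   (nitrogen)
  x1, x2, x3, x4, x5 ≥ 0.
The cheapest feasible vertex uses only gypsum, potassium nitrate, urea; triple superphosphate, bone meal are not used. Binding constraints: sulfur, potassium (K₂O), nitrogen.
That vertex is x3 = 0.5556, x4 = 1.318, x5 = 1.082.
Total cost: 0.19·0.5556 + 1.83·1.318 + 0.87·1.082 = 3.4588.

€3.46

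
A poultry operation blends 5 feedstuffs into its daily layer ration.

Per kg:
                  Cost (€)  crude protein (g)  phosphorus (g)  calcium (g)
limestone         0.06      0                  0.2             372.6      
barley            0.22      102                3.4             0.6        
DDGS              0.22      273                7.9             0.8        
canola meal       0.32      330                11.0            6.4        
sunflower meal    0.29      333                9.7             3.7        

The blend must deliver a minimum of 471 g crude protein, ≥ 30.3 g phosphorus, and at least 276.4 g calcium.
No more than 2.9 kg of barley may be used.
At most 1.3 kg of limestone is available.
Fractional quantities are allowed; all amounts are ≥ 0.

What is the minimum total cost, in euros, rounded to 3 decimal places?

€0.884

Set it up as a linear program. Let x1 = kg of limestone, x2 = kg of barley, x3 = kg of DDGS, x4 = kg of canola meal, x5 = kg of sunflower meal.
Minimize 0.06x1 + 0.22x2 + 0.22x3 + 0.32x4 + 0.29x5 s.t.:
  102x2 + 273x3 + 330x4 + 333x5 ≥ 471   (crude protein)
  0.2x1 + 3.4x2 + 7.9x3 + 11x4 + 9.7x5 ≥ 30.3   (phosphorus)
  372.6x1 + 0.6x2 + 0.8x3 + 6.4x4 + 3.7x5 ≥ 276.4   (calcium)
  x2 ≤ 2.9
  x1 ≤ 1.3
  x1, x2, x3, x4, x5 ≥ 0.
The minimum-cost mix takes nothing from barley, canola meal, sunflower meal — only limestone, DDGS. The phosphorus and calcium requirements are met with equality.
That vertex is x1 = 0.7336, x3 = 3.817.
Hence cost = 0.06·0.7336 + 0.22·3.817 = €0.88376.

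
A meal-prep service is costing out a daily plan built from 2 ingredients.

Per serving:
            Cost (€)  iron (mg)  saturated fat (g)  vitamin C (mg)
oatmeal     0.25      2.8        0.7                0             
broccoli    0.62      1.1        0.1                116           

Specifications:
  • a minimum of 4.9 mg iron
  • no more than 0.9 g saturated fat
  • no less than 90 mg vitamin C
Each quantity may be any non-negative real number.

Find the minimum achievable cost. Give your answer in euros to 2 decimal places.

€1.41

Treat it as an LP. Let x1 = servings of oatmeal, x2 = servings of broccoli.
Minimise 0.25x1 + 0.62x2 with:
  2.8x1 + 1.1x2 ≥ 4.9   (iron)
  0.7x1 + 0.1x2 ≤ 0.9   (saturated fat)
  116x2 ≥ 90   (vitamin C)
  x1, x2 ≥ 0.
Both inputs are positive at the optimum. The iron and saturated fat requirements are met with equality.
That vertex is x1 = 1.02, x2 = 1.857.
Hence cost = 0.25·1.02 + 0.62·1.857 = €1.4063.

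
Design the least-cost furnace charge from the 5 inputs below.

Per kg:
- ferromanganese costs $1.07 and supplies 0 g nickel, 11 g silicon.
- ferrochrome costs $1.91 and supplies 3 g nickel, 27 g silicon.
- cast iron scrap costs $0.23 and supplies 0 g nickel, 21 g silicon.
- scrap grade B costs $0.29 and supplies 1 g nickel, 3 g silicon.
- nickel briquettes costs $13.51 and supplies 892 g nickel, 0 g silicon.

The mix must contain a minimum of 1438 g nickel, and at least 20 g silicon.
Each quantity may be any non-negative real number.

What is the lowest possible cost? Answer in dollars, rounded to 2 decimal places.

$22.00

Set it up as a linear program. Let x1 = kg of ferromanganese, x2 = kg of ferrochrome, x3 = kg of cast iron scrap, x4 = kg of scrap grade B, x5 = kg of nickel briquettes.
Minimize 1.07x1 + 1.91x2 + 0.23x3 + 0.29x4 + 13.51x5 with:
  3x2 + 1x4 + 892x5 ≥ 1438   (nickel)
  11x1 + 27x2 + 21x3 + 3x4 ≥ 20   (silicon)
  x1, x2, x3, x4, x5 ≥ 0.
The cheapest feasible vertex uses only cast iron scrap, nickel briquettes; ferromanganese, ferrochrome, scrap grade B are not used. There the nickel and silicon constraints are tight.
Solving gives x3 = 0.9524, x5 = 1.612.
Hence cost = 0.23·0.9524 + 13.51·1.612 = $21.9972.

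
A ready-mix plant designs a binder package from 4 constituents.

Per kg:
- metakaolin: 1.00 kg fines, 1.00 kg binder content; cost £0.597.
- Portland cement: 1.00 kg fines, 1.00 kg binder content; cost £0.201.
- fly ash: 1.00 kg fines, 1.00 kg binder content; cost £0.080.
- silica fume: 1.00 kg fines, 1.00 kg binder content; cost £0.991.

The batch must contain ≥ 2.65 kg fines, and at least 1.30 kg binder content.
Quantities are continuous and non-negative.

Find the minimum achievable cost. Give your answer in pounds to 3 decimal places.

Set it up as a linear program. Let x1 = kg of metakaolin, x2 = kg of Portland cement, x3 = kg of fly ash, x4 = kg of silica fume.
min 0.597x1 + 0.201x2 + 0.08x3 + 0.991x4 with:
  1x1 + 1x2 + 1x3 + 1x4 ≥ 2.65   (fines)
  1x1 + 1x2 + 1x3 + 1x4 ≥ 1.3   (binder content)
  x1, x2, x3, x4 ≥ 0.
The optimal basis is {fly ash}; metakaolin, Portland cement, silica fume drop out. The fines requirement is met with equality.
So fly ash = 2.65 kg.
Objective = 0.08·2.65 = 0.21200.

£0.212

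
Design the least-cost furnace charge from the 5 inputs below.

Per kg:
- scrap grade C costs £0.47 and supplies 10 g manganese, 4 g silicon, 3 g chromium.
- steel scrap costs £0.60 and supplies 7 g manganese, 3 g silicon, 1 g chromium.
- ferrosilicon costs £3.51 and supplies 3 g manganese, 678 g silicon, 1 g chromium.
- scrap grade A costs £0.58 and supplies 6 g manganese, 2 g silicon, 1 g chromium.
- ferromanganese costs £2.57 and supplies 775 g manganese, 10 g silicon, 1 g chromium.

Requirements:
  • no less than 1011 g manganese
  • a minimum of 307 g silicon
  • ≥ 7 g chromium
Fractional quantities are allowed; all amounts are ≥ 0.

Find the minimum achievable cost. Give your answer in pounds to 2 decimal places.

£5.61

Set it up as a linear program. Let x1 = kg of scrap grade C, x2 = kg of steel scrap, x3 = kg of ferrosilicon, x4 = kg of scrap grade A, x5 = kg of ferromanganese.
Minimize 0.47x1 + 0.6x2 + 3.51x3 + 0.58x4 + 2.57x5 subject to:
  10x1 + 7x2 + 3x3 + 6x4 + 775x5 ≥ 1011   (manganese)
  4x1 + 3x2 + 678x3 + 2x4 + 10x5 ≥ 307   (silicon)
  3x1 + 1x2 + 1x3 + 1x4 + 1x5 ≥ 7   (chromium)
  x1, x2, x3, x4, x5 ≥ 0.
The optimal basis is {scrap grade C, ferrosilicon, ferromanganese}; steel scrap, scrap grade A drop out. The manganese, silicon, chromium requirements are met with equality.
Optimal quantities: scrap grade C = 1.765 kg, ferrosilicon = 0.4235 kg, ferromanganese = 1.28 kg.
Cost = 0.47·1.765 + 3.51·0.4235 + 2.57·1.28 = 5.6056.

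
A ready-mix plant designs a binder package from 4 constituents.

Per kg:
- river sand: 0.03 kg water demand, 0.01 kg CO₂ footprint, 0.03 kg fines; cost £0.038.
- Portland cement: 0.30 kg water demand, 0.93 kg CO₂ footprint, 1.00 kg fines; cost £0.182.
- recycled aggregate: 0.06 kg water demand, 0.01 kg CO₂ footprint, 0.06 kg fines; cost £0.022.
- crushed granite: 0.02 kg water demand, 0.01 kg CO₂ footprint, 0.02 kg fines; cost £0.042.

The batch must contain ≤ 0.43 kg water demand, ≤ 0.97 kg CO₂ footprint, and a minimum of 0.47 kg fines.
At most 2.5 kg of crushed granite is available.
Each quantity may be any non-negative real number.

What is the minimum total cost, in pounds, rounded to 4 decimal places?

Let x1 = kg of river sand, x2 = kg of Portland cement, x3 = kg of recycled aggregate, x4 = kg of crushed granite.
min 0.038x1 + 0.182x2 + 0.022x3 + 0.042x4 with:
  0.03x1 + 0.3x2 + 0.06x3 + 0.02x4 ≤ 0.43   (water demand)
  0.01x1 + 0.93x2 + 0.01x3 + 0.01x4 ≤ 0.97   (CO₂ footprint)
  0.03x1 + 1x2 + 0.06x3 + 0.02x4 ≥ 0.47   (fines)
  x4 ≤ 2.5
  x1, x2, x3, x4 ≥ 0.
The optimal basis is {Portland cement}; river sand, recycled aggregate, crushed granite drop out. The fines requirement is met with equality.
Solving gives x2 = 0.47.
Hence cost = 0.182·0.47 = £0.085540.

£0.0855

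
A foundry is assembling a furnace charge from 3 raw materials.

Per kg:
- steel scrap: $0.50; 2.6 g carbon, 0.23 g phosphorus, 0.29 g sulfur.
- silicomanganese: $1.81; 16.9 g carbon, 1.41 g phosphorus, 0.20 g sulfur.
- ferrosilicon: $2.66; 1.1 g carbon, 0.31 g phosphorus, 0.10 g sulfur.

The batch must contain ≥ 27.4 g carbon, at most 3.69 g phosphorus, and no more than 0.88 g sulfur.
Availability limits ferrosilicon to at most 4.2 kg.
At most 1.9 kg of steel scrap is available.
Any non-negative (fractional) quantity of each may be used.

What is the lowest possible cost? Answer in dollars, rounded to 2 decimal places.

Let x1 = kg of steel scrap, x2 = kg of silicomanganese, x3 = kg of ferrosilicon.
min 0.5x1 + 1.81x2 + 2.66x3 with:
  2.6x1 + 16.9x2 + 1.1x3 ≥ 27.4   (carbon)
  0.23x1 + 1.41x2 + 0.31x3 ≤ 3.69   (phosphorus)
  0.29x1 + 0.2x2 + 0.1x3 ≤ 0.88   (sulfur)
  x3 ≤ 4.2
  x1 ≤ 1.9
  x1, x2, x3 ≥ 0.
The optimal basis is {silicomanganese}; steel scrap, ferrosilicon drop out. There the carbon constraint is tight.
Optimal quantities: silicomanganese = 1.621 kg.
Objective = 1.81·1.621 = 2.9340.

$2.93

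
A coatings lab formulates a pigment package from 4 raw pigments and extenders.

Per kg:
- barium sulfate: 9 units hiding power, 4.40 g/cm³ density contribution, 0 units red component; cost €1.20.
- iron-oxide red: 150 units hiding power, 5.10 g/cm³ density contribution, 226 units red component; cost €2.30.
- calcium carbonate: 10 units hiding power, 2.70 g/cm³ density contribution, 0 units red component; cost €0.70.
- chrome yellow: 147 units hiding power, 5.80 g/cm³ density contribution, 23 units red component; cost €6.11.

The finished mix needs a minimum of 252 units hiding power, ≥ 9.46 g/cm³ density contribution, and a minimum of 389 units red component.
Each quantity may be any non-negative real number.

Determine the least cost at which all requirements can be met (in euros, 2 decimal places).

This is a linear program. Let x1 = kg of barium sulfate, x2 = kg of iron-oxide red, x3 = kg of calcium carbonate, x4 = kg of chrome yellow.
min 1.2x1 + 2.3x2 + 0.7x3 + 6.11x4 subject to:
  9x1 + 150x2 + 10x3 + 147x4 ≥ 252   (hiding power)
  4.4x1 + 5.1x2 + 2.7x3 + 5.8x4 ≥ 9.46   (density contribution)
  226x2 + 23x4 ≥ 389   (red component)
  x1, x2, x3, x4 ≥ 0.
The optimal basis is {iron-oxide red, calcium carbonate}; barium sulfate, chrome yellow drop out. The density contribution and red component requirements are met with equality.
Solving gives x2 = 1.721, x3 = 0.2525.
Total cost: 2.3·1.721 + 0.7·0.2525 = 4.1351.

€4.14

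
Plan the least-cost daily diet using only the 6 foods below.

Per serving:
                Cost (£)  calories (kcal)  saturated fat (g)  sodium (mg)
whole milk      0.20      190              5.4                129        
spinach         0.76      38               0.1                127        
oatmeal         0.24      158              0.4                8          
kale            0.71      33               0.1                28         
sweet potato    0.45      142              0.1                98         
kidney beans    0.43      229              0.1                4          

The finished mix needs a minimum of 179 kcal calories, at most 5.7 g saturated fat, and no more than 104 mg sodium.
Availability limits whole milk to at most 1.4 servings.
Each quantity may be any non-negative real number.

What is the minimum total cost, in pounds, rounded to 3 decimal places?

£0.201

This is a linear program. Let x1 = servings of whole milk, x2 = servings of spinach, x3 = servings of oatmeal, x4 = servings of kale, x5 = servings of sweet potato, x6 = servings of kidney beans.
Minimize 0.2x1 + 0.76x2 + 0.24x3 + 0.71x4 + 0.45x5 + 0.43x6 with:
  190x1 + 38x2 + 158x3 + 33x4 + 142x5 + 229x6 ≥ 179   (calories)
  5.4x1 + 0.1x2 + 0.4x3 + 0.1x4 + 0.1x5 + 0.1x6 ≤ 5.7   (saturated fat)
  129x1 + 127x2 + 8x3 + 28x4 + 98x5 + 4x6 ≤ 104   (sodium)
  x1 ≤ 1.4
  x1, x2, x3, x4, x5, x6 ≥ 0.
The cheapest feasible vertex uses only whole milk, oatmeal; spinach, kale, sweet potato, kidney beans are not used. There the calories and sodium constraints are tight.
That vertex is x1 = 0.7952, x3 = 0.1766.
Total cost: 0.2·0.7952 + 0.24·0.1766 = 0.20142.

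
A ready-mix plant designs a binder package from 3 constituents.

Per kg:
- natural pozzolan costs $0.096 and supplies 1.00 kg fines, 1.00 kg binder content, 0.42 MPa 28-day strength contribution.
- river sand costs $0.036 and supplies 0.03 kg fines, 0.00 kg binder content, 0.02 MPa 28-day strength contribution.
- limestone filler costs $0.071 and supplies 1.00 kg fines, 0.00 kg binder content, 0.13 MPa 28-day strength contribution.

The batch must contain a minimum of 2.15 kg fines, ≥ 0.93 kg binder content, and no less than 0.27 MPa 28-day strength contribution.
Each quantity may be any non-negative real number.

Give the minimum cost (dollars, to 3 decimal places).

$0.176

Let x1 = kg of natural pozzolan, x2 = kg of river sand, x3 = kg of limestone filler.
Minimize 0.096x1 + 0.036x2 + 0.071x3 with:
  1x1 + 0.03x2 + 1x3 ≥ 2.15   (fines)
  1x1 ≥ 0.93   (binder content)
  0.42x1 + 0.02x2 + 0.13x3 ≥ 0.27   (28-day strength contribution)
  x1, x2, x3 ≥ 0.
The cheapest feasible vertex uses only natural pozzolan, limestone filler; river sand is not used. There the fines and binder content constraints are tight.
Optimal quantities: natural pozzolan = 0.93 kg, limestone filler = 1.22 kg.
Hence cost = 0.096·0.93 + 0.071·1.22 = $0.17590.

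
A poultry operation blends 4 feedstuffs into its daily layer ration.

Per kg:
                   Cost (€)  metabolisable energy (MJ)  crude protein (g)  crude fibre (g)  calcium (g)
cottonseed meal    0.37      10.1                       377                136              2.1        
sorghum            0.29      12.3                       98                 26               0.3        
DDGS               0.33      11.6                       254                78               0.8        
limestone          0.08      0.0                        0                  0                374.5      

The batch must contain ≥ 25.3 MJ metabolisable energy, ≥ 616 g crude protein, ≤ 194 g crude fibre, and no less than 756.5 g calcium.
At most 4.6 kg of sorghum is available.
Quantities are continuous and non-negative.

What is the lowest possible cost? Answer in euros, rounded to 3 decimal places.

€0.933

Treat it as an LP. Let x1 = kg of cottonseed meal, x2 = kg of sorghum, x3 = kg of DDGS, x4 = kg of limestone.
Minimize 0.37x1 + 0.29x2 + 0.33x3 + 0.08x4 s.t.:
  10.1x1 + 12.3x2 + 11.6x3 ≥ 25.3   (metabolisable energy)
  377x1 + 98x2 + 254x3 ≥ 616   (crude protein)
  136x1 + 26x2 + 78x3 ≤ 194   (crude fibre)
  2.1x1 + 0.3x2 + 0.8x3 + 374.5x4 ≥ 756.5   (calcium)
  x2 ≤ 4.6
  x1, x2, x3, x4 ≥ 0.
The cheapest feasible vertex uses only cottonseed meal, DDGS, limestone; sorghum is not used. Binding constraints: crude protein, crude fibre, calcium.
Optimal quantities: cottonseed meal = 0.239 kg, DDGS = 2.07 kg, limestone = 2.014 kg.
Cost = 0.37·0.239 + 0.33·2.07 + 0.08·2.014 = 0.93265.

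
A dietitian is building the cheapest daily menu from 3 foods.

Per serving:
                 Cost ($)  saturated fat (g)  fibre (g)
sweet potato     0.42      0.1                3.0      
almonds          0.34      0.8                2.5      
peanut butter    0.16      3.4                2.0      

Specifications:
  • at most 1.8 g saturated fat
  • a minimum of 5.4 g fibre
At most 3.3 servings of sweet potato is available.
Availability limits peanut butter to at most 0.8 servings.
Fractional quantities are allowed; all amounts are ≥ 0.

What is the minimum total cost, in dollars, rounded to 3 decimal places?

Set it up as a linear program. Let x1 = servings of sweet potato, x2 = servings of almonds, x3 = servings of peanut butter.
Minimise 0.42x1 + 0.34x2 + 0.16x3 subject to:
  0.1x1 + 0.8x2 + 3.4x3 ≤ 1.8   (saturated fat)
  3x1 + 2.5x2 + 2x3 ≥ 5.4   (fibre)
  x1 ≤ 3.3
  x3 ≤ 0.8
  x1, x2, x3 ≥ 0.
The cheapest feasible vertex uses only sweet potato, peanut butter; almonds is not used. There the saturated fat and fibre constraints are tight.
That vertex is x1 = 1.476, x3 = 0.486.
Hence cost = 0.42·1.476 + 0.16·0.486 = $0.69768.

$0.698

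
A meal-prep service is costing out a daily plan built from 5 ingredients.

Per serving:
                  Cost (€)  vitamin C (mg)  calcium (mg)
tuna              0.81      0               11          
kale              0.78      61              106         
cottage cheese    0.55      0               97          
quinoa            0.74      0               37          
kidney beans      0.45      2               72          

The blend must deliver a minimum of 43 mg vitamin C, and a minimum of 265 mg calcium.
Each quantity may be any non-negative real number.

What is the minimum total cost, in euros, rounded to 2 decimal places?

This is a linear program. Let x1 = servings of tuna, x2 = servings of kale, x3 = servings of cottage cheese, x4 = servings of quinoa, x5 = servings of kidney beans.
Minimize 0.81x1 + 0.78x2 + 0.55x3 + 0.74x4 + 0.45x5 with:
  61x2 + 2x5 ≥ 43   (vitamin C)
  11x1 + 106x2 + 97x3 + 37x4 + 72x5 ≥ 265   (calcium)
  x1, x2, x3, x4, x5 ≥ 0.
The minimum-cost mix takes nothing from tuna, quinoa, kidney beans — only kale, cottage cheese. Binding constraints: vitamin C and calcium.
That vertex is x2 = 0.7049, x3 = 1.962.
Total cost: 0.78·0.7049 + 0.55·1.962 = 1.6289.

€1.63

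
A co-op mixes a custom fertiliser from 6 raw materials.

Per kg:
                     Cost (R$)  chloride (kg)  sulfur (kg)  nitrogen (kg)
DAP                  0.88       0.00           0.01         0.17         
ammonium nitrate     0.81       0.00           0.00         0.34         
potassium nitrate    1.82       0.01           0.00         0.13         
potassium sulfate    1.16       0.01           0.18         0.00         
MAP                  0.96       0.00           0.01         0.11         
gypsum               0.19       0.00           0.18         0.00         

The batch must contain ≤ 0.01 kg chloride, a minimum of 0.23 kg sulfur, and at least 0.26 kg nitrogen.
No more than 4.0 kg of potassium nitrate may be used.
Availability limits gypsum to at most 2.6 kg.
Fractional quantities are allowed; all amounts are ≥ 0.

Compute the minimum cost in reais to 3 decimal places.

R$0.862

Set it up as a linear program. Let x1 = kg of DAP, x2 = kg of ammonium nitrate, x3 = kg of potassium nitrate, x4 = kg of potassium sulfate, x5 = kg of MAP, x6 = kg of gypsum.
Minimise 0.88x1 + 0.81x2 + 1.82x3 + 1.16x4 + 0.96x5 + 0.19x6 s.t.:
  0.01x3 + 0.01x4 ≤ 0.01   (chloride)
  0.01x1 + 0.18x4 + 0.01x5 + 0.18x6 ≥ 0.23   (sulfur)
  0.17x1 + 0.34x2 + 0.13x3 + 0.11x5 ≥ 0.26   (nitrogen)
  x3 ≤ 4
  x6 ≤ 2.6
  x1, x2, x3, x4, x5, x6 ≥ 0.
The minimum-cost mix takes nothing from DAP, potassium nitrate, potassium sulfate, MAP — only ammonium nitrate, gypsum. Binding constraints: sulfur and nitrogen.
Solving gives x2 = 0.7647, x6 = 1.278.
Hence cost = 0.81·0.7647 + 0.19·1.278 = R$0.86223.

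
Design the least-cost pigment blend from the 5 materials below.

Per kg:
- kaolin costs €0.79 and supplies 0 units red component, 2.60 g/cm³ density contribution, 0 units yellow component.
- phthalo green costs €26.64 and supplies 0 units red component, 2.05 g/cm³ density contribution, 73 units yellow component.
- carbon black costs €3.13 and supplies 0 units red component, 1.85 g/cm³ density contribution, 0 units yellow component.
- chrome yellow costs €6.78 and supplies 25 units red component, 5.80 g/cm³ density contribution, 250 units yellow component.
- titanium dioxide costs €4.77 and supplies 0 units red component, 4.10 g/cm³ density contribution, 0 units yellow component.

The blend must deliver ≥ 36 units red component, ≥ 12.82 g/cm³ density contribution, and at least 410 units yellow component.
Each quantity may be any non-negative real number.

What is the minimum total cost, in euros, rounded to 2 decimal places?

Treat it as an LP. Let x1 = kg of kaolin, x2 = kg of phthalo green, x3 = kg of carbon black, x4 = kg of chrome yellow, x5 = kg of titanium dioxide.
Minimize 0.79x1 + 26.64x2 + 3.13x3 + 6.78x4 + 4.77x5 with:
  25x4 ≥ 36   (red component)
  2.6x1 + 2.05x2 + 1.85x3 + 5.8x4 + 4.1x5 ≥ 12.82   (density contribution)
  73x2 + 250x4 ≥ 410   (yellow component)
  x1, x2, x3, x4, x5 ≥ 0.
The cheapest feasible vertex uses only kaolin, chrome yellow; phthalo green, carbon black, titanium dioxide are not used. There the density contribution and yellow component constraints are tight.
Solving gives x1 = 1.272, x4 = 1.64.
Hence cost = 0.79·1.272 + 6.78·1.64 = €12.1241.

€12.12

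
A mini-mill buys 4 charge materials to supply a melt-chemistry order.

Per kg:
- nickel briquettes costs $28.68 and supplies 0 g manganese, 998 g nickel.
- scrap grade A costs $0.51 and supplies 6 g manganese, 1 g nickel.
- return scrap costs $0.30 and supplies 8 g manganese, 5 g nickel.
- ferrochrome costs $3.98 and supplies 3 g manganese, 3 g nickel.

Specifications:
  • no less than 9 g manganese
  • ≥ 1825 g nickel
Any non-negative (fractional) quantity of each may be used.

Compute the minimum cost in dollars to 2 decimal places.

Let x1 = kg of nickel briquettes, x2 = kg of scrap grade A, x3 = kg of return scrap, x4 = kg of ferrochrome.
Minimize 28.68x1 + 0.51x2 + 0.3x3 + 3.98x4 subject to:
  6x2 + 8x3 + 3x4 ≥ 9   (manganese)
  998x1 + 1x2 + 5x3 + 3x4 ≥ 1825   (nickel)
  x1, x2, x3, x4 ≥ 0.
At the optimum only nickel briquettes, return scrap are positive (scrap grade A, ferrochrome = 0). Binding constraints: manganese and nickel.
Solving gives x1 = 1.823, x3 = 1.125.
Hence cost = 28.68·1.823 + 0.3·1.125 = $52.6211.

$52.62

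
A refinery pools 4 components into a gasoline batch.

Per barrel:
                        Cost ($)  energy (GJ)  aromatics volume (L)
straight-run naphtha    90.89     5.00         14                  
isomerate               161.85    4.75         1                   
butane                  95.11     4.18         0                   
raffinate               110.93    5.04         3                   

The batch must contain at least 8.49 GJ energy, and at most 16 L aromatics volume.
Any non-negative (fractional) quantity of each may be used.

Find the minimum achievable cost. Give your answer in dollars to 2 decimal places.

$167.03

Let x1 = barrels of straight-run naphtha, x2 = barrels of isomerate, x3 = barrels of butane, x4 = barrels of raffinate.
min 90.89x1 + 161.85x2 + 95.11x3 + 110.93x4 s.t.:
  5x1 + 4.75x2 + 4.18x3 + 5.04x4 ≥ 8.49   (energy)
  14x1 + 1x2 + 3x4 ≤ 16   (aromatics volume)
  x1, x2, x3, x4 ≥ 0.
The cheapest feasible vertex uses only straight-run naphtha, butane; isomerate, raffinate are not used. The energy and aromatics volume requirements are met with equality.
Solving gives x1 = 1.14286, x3 = 0.664046.
Cost = 90.89·1.14286 + 95.11·0.664046 = 167.0320.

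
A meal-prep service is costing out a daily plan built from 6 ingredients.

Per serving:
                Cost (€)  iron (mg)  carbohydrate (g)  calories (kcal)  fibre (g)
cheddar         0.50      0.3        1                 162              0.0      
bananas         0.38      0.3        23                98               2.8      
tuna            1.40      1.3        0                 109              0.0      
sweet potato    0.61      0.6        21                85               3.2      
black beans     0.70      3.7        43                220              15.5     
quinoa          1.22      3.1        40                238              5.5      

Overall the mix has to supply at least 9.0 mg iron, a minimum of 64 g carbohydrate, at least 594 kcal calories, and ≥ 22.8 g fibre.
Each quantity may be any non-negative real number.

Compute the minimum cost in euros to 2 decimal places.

Let x1 = servings of cheddar, x2 = servings of bananas, x3 = servings of tuna, x4 = servings of sweet potato, x5 = servings of black beans, x6 = servings of quinoa.
Minimize 0.5x1 + 0.38x2 + 1.4x3 + 0.61x4 + 0.7x5 + 1.22x6 with:
  0.3x1 + 0.3x2 + 1.3x3 + 0.6x4 + 3.7x5 + 3.1x6 ≥ 9   (iron)
  1x1 + 23x2 + 21x4 + 43x5 + 40x6 ≥ 64   (carbohydrate)
  162x1 + 98x2 + 109x3 + 85x4 + 220x5 + 238x6 ≥ 594   (calories)
  2.8x2 + 3.2x4 + 15.5x5 + 5.5x6 ≥ 22.8   (fibre)
  x1, x2, x3, x4, x5, x6 ≥ 0.
The minimum-cost mix takes nothing from bananas, tuna, sweet potato, quinoa — only cheddar, black beans. Binding constraints: iron and calories.
Optimal quantities: cheddar = 0.4083 servings, black beans = 2.399 servings.
Hence cost = 0.5·0.4083 + 0.7·2.399 = €1.8835.

€1.88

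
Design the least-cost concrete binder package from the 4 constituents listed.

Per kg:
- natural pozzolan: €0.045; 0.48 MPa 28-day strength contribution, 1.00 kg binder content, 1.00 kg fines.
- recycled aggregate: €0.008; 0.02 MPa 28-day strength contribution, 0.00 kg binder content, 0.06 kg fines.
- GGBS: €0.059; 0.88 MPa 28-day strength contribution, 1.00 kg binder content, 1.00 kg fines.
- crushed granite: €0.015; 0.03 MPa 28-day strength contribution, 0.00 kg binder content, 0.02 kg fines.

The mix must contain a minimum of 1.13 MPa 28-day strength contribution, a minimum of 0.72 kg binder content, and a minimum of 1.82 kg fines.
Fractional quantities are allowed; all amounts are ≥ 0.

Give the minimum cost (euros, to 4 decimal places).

€0.0909

Treat it as an LP. Let x1 = kg of natural pozzolan, x2 = kg of recycled aggregate, x3 = kg of GGBS, x4 = kg of crushed granite.
Minimize 0.045x1 + 0.008x2 + 0.059x3 + 0.015x4 s.t.:
  0.48x1 + 0.02x2 + 0.88x3 + 0.03x4 ≥ 1.13   (28-day strength contribution)
  1x1 + 1x3 ≥ 0.72   (binder content)
  1x1 + 0.06x2 + 1x3 + 0.02x4 ≥ 1.82   (fines)
  x1, x2, x3, x4 ≥ 0.
The cheapest feasible vertex uses only natural pozzolan, GGBS; recycled aggregate, crushed granite are not used. Binding constraints: 28-day strength contribution and fines.
That vertex is x1 = 1.179, x3 = 0.641.
Total cost: 0.045·1.179 + 0.059·0.641 = 0.090874.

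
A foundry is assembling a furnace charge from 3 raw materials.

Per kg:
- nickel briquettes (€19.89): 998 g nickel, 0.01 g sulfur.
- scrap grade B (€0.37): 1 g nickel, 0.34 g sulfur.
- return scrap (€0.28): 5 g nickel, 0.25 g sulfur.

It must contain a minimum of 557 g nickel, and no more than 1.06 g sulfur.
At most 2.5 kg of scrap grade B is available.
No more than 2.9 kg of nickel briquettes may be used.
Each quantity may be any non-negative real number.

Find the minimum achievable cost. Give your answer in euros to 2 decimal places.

€11.10

Let x1 = kg of nickel briquettes, x2 = kg of scrap grade B, x3 = kg of return scrap.
Minimise 19.89x1 + 0.37x2 + 0.28x3 with:
  998x1 + 1x2 + 5x3 ≥ 557   (nickel)
  0.01x1 + 0.34x2 + 0.25x3 ≤ 1.06   (sulfur)
  x2 ≤ 2.5
  x1 ≤ 2.9
  x1, x2, x3 ≥ 0.
The optimal basis is {nickel briquettes}; scrap grade B, return scrap drop out. There the nickel constraint is tight.
That vertex is x1 = 0.5581.
Cost = 19.89·0.5581 = 11.1006.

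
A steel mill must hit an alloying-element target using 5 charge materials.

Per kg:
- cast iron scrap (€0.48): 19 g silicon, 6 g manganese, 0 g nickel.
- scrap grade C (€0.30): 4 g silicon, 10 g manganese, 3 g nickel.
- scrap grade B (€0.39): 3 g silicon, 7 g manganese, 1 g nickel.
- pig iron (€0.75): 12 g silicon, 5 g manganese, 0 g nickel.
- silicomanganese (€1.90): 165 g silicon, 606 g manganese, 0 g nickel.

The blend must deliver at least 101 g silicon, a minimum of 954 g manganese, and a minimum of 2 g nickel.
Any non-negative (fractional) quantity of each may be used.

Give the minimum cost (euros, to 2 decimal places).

€3.17

This is a linear program. Let x1 = kg of cast iron scrap, x2 = kg of scrap grade C, x3 = kg of scrap grade B, x4 = kg of pig iron, x5 = kg of silicomanganese.
Minimise 0.48x1 + 0.3x2 + 0.39x3 + 0.75x4 + 1.9x5 with:
  19x1 + 4x2 + 3x3 + 12x4 + 165x5 ≥ 101   (silicon)
  6x1 + 10x2 + 7x3 + 5x4 + 606x5 ≥ 954   (manganese)
  3x2 + 1x3 ≥ 2   (nickel)
  x1, x2, x3, x4, x5 ≥ 0.
The minimum-cost mix takes nothing from cast iron scrap, scrap grade B, pig iron — only scrap grade C, silicomanganese. The manganese and nickel requirements are met with equality.
Solving gives x2 = 0.6667, x5 = 1.563.
Objective = 0.3·0.6667 + 1.9·1.563 = 3.1697.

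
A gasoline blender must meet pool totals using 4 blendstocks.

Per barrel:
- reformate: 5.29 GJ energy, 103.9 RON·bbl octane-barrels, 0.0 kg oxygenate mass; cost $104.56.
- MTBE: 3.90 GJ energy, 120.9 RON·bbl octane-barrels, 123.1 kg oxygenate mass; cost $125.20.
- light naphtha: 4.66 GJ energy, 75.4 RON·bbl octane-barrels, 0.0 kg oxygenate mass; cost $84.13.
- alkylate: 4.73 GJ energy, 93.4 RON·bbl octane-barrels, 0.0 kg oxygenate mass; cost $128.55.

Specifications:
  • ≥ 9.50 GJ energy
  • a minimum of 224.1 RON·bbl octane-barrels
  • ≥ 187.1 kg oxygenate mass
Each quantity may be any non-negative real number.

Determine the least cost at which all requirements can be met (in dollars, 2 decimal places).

$254.79

Set it up as a linear program. Let x1 = barrels of reformate, x2 = barrels of MTBE, x3 = barrels of light naphtha, x4 = barrels of alkylate.
Minimize 104.56x1 + 125.2x2 + 84.13x3 + 128.55x4 subject to:
  5.29x1 + 3.9x2 + 4.66x3 + 4.73x4 ≥ 9.5   (energy)
  103.9x1 + 120.9x2 + 75.4x3 + 93.4x4 ≥ 224.1   (octane-barrels)
  123.1x2 ≥ 187.1   (oxygenate mass)
  x1, x2, x3, x4 ≥ 0.
The optimal basis is {MTBE, light naphtha}; reformate, alkylate drop out. The energy and oxygenate mass requirements are met with equality.
Optimal quantities: MTBE = 1.5199 barrels, light naphtha = 0.76661 barrels.
Cost = 125.2·1.5199 + 84.13·0.76661 = 254.7864.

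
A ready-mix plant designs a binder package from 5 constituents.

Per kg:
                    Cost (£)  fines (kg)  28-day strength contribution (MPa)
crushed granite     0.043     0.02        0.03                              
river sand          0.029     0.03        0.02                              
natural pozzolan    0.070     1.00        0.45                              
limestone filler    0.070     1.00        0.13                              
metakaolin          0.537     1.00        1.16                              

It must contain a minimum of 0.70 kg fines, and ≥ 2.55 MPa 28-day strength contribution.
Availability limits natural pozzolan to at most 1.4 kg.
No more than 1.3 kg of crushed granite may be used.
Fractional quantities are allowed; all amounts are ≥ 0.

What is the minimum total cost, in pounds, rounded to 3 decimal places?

Let x1 = kg of crushed granite, x2 = kg of river sand, x3 = kg of natural pozzolan, x4 = kg of limestone filler, x5 = kg of metakaolin.
Minimize 0.043x1 + 0.029x2 + 0.07x3 + 0.07x4 + 0.537x5 s.t.:
  0.02x1 + 0.03x2 + 1x3 + 1x4 + 1x5 ≥ 0.7   (fines)
  0.03x1 + 0.02x2 + 0.45x3 + 0.13x4 + 1.16x5 ≥ 2.55   (28-day strength contribution)
  x3 ≤ 1.4
  x1 ≤ 1.3
  x1, x2, x3, x4, x5 ≥ 0.
The optimal basis is {natural pozzolan, metakaolin}; crushed granite, river sand, limestone filler drop out. The 28-day strength contribution and the natural pozzolan cap requirements are met with equality.
That vertex is x3 = 1.4, x5 = 1.655.
Total cost: 0.07·1.4 + 0.537·1.655 = 0.98674.

£0.987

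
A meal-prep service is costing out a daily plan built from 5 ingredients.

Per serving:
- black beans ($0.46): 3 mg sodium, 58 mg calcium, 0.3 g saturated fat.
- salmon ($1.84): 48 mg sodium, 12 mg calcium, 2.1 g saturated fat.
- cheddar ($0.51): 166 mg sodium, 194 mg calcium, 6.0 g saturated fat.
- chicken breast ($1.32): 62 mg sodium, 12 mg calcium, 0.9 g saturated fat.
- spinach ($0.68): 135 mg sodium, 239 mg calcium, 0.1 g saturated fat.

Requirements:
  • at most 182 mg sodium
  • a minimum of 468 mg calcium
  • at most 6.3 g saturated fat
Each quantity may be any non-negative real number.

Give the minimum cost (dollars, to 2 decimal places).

This is a linear program. Let x1 = servings of black beans, x2 = servings of salmon, x3 = servings of cheddar, x4 = servings of chicken breast, x5 = servings of spinach.
Minimise 0.46x1 + 1.84x2 + 0.51x3 + 1.32x4 + 0.68x5 s.t.:
  3x1 + 48x2 + 166x3 + 62x4 + 135x5 ≤ 182   (sodium)
  58x1 + 12x2 + 194x3 + 12x4 + 239x5 ≥ 468   (calcium)
  0.3x1 + 2.1x2 + 6x3 + 0.9x4 + 0.1x5 ≤ 6.3   (saturated fat)
  x1, x2, x3, x4, x5 ≥ 0.
The minimum-cost mix takes nothing from salmon, cheddar, chicken breast — only black beans, spinach. There the sodium and calcium constraints are tight.
Solving gives x1 = 2.767, x5 = 1.287.
Cost = 0.46·2.767 + 0.68·1.287 = 2.1480.

$2.15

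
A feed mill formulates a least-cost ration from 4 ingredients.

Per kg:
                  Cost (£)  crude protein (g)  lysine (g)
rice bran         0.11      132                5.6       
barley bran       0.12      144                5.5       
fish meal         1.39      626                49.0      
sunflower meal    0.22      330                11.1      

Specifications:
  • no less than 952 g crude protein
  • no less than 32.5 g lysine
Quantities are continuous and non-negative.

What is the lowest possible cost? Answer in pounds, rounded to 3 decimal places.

£0.644

Let x1 = kg of rice bran, x2 = kg of barley bran, x3 = kg of fish meal, x4 = kg of sunflower meal.
Minimise 0.11x1 + 0.12x2 + 1.39x3 + 0.22x4 subject to:
  132x1 + 144x2 + 626x3 + 330x4 ≥ 952   (crude protein)
  5.6x1 + 5.5x2 + 49x3 + 11.1x4 ≥ 32.5   (lysine)
  x1, x2, x3, x4 ≥ 0.
The optimal basis is {rice bran, sunflower meal}; barley bran, fish meal drop out. The crude protein and lysine requirements are met with equality.
Optimal quantities: rice bran = 0.4122 kg, sunflower meal = 2.72 kg.
Cost = 0.11·0.4122 + 0.22·2.72 = 0.64374.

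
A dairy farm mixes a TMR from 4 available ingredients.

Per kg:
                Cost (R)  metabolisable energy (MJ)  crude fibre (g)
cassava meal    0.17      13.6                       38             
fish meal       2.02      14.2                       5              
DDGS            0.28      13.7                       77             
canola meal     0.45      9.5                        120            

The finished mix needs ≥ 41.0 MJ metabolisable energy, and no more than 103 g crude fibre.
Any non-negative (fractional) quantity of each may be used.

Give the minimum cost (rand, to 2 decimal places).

R1.13

Let x1 = kg of cassava meal, x2 = kg of fish meal, x3 = kg of DDGS, x4 = kg of canola meal.
Minimise 0.17x1 + 2.02x2 + 0.28x3 + 0.45x4 subject to:
  13.6x1 + 14.2x2 + 13.7x3 + 9.5x4 ≥ 41   (metabolisable energy)
  38x1 + 5x2 + 77x3 + 120x4 ≤ 103   (crude fibre)
  x1, x2, x3, x4 ≥ 0.
At the optimum only cassava meal, fish meal are positive (DDGS, canola meal = 0). There the metabolisable energy and crude fibre constraints are tight.
Optimal quantities: cassava meal = 2.667 kg, fish meal = 0.3333 kg.
Objective = 0.17·2.667 + 2.02·0.3333 = 1.1267.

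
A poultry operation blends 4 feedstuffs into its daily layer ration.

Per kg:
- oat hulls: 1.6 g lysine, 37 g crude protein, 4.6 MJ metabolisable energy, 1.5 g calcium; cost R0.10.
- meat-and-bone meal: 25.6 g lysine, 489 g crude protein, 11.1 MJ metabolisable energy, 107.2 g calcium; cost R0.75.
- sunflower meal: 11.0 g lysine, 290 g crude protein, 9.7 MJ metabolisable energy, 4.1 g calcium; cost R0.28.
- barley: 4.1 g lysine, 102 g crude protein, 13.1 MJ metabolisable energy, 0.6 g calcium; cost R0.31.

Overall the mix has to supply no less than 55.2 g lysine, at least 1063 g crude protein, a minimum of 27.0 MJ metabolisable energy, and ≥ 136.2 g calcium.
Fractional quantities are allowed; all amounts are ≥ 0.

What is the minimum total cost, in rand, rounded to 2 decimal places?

R1.52

Let x1 = kg of oat hulls, x2 = kg of meat-and-bone meal, x3 = kg of sunflower meal, x4 = kg of barley.
Minimize 0.1x1 + 0.75x2 + 0.28x3 + 0.31x4 with:
  1.6x1 + 25.6x2 + 11x3 + 4.1x4 ≥ 55.2   (lysine)
  37x1 + 489x2 + 290x3 + 102x4 ≥ 1063   (crude protein)
  4.6x1 + 11.1x2 + 9.7x3 + 13.1x4 ≥ 27   (metabolisable energy)
  1.5x1 + 107.2x2 + 4.1x3 + 0.6x4 ≥ 136.2   (calcium)
  x1, x2, x3, x4 ≥ 0.
The cheapest feasible vertex uses only meat-and-bone meal, sunflower meal; oat hulls, barley are not used. Binding constraints: lysine and calcium.
Solving gives x2 = 1.184, x3 = 2.263.
Hence cost = 0.75·1.184 + 0.28·2.263 = R1.5216.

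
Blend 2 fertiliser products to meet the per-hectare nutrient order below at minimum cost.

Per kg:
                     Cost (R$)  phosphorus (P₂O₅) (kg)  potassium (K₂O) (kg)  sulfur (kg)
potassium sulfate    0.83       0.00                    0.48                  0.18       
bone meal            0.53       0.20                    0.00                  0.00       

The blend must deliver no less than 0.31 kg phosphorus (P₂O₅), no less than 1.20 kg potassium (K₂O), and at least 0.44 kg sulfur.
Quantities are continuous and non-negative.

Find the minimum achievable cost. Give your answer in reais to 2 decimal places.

R$2.90

Let x1 = kg of potassium sulfate, x2 = kg of bone meal.
Minimize 0.83x1 + 0.53x2 with:
  0.2x2 ≥ 0.31   (phosphorus (P₂O₅))
  0.48x1 ≥ 1.2   (potassium (K₂O))
  0.18x1 ≥ 0.44   (sulfur)
  x1, x2 ≥ 0.
Both inputs are positive at the optimum. Binding constraints: phosphorus (P₂O₅) and potassium (K₂O).
Optimal quantities: potassium sulfate = 2.5 kg, bone meal = 1.55 kg.
Total cost: 0.83·2.5 + 0.53·1.55 = 2.8965.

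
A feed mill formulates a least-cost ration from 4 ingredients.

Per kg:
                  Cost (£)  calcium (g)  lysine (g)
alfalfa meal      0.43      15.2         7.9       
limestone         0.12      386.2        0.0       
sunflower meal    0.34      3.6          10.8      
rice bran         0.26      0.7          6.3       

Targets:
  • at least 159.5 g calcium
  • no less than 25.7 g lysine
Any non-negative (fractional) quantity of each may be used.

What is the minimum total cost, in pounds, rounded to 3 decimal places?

Let x1 = kg of alfalfa meal, x2 = kg of limestone, x3 = kg of sunflower meal, x4 = kg of rice bran.
Minimise 0.43x1 + 0.12x2 + 0.34x3 + 0.26x4 with:
  15.2x1 + 386.2x2 + 3.6x3 + 0.7x4 ≥ 159.5   (calcium)
  7.9x1 + 10.8x3 + 6.3x4 ≥ 25.7   (lysine)
  x1, x2, x3, x4 ≥ 0.
The optimal basis is {limestone, sunflower meal}; alfalfa meal, rice bran drop out. Binding constraints: calcium and lysine.
Solving gives x2 = 0.3908, x3 = 2.38.
Objective = 0.12·0.3908 + 0.34·2.38 = 0.85610.

£0.856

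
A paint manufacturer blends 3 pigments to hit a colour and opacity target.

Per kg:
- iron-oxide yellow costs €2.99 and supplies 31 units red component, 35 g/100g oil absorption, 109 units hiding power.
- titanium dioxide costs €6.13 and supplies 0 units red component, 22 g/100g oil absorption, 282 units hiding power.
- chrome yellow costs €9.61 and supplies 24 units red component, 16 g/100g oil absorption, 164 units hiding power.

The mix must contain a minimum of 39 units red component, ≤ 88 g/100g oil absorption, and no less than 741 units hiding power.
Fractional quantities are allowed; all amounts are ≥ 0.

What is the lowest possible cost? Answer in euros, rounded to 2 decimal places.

€17.90

Let x1 = kg of iron-oxide yellow, x2 = kg of titanium dioxide, x3 = kg of chrome yellow.
Minimize 2.99x1 + 6.13x2 + 9.61x3 subject to:
  31x1 + 24x3 ≥ 39   (red component)
  35x1 + 22x2 + 16x3 ≤ 88   (oil absorption)
  109x1 + 282x2 + 164x3 ≥ 741   (hiding power)
  x1, x2, x3 ≥ 0.
All 3 inputs are positive at the optimum. Binding constraints: red component, oil absorption, hiding power.
Optimal quantities: iron-oxide yellow = 1.117 kg, titanium dioxide = 2.09 kg, chrome yellow = 0.1816 kg.
Cost = 2.99·1.117 + 6.13·2.09 + 9.61·0.1816 = 17.8967.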